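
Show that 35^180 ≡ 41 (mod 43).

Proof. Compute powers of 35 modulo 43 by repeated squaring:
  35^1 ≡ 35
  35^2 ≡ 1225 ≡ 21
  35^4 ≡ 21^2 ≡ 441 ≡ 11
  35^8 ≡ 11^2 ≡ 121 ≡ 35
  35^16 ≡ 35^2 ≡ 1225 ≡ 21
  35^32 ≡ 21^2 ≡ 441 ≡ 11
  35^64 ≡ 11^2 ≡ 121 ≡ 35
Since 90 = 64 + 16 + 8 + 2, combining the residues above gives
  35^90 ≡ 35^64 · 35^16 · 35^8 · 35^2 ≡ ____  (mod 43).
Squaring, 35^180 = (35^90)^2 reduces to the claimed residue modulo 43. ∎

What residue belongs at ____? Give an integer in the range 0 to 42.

16

35^64 · 35^16 · 35^8 · 35^2 ≡ 35 · 21 · 35 · 21 = 540225.
540225 mod 43 = 16, so 35^90 ≡ 16 (mod 43).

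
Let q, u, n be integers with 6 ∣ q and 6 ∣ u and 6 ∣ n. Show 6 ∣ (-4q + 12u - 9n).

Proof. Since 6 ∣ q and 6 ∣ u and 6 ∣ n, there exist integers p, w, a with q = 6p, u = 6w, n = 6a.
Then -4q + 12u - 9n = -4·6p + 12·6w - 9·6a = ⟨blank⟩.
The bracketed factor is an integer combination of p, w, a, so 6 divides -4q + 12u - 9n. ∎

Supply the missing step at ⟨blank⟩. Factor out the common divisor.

Pull the common 6 out of every term: -4·6p + 12·6w - 9·6a = 6(-9a - 4p + 12w).
-9a - 4p + 12w is an integer, which exhibits the divisibility.

6(-9a - 4p + 12w)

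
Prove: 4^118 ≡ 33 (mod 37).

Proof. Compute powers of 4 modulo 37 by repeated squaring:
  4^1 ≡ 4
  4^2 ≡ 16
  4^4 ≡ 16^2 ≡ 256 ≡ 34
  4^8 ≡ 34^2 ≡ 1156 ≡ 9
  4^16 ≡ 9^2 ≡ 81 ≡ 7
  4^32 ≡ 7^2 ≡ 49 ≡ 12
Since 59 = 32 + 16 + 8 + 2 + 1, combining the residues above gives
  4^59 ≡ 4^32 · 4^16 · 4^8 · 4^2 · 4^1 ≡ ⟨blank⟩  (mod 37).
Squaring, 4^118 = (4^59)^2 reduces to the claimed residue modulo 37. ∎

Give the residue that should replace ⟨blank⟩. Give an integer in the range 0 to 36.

25

Multiply the listed residues: 12 · 7 · 9 · 16 · 4 = 84 → 756 → 12096 → 48384.
Reducing modulo 37: 48384 = 1307·37 + 25, so 4^59 ≡ 25.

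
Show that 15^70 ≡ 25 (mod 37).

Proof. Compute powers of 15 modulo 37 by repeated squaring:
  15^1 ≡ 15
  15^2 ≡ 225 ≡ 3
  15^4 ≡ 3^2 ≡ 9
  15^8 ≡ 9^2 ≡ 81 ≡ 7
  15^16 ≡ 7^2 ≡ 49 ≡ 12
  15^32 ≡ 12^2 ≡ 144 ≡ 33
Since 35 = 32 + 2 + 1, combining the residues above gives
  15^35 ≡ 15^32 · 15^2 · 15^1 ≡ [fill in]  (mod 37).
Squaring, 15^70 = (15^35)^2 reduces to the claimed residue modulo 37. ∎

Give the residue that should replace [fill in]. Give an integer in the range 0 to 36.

5

15^32 · 15^2 · 15^1 ≡ 33 · 3 · 15 = 1485.
1485 mod 37 = 5, so 15^35 ≡ 5 (mod 37).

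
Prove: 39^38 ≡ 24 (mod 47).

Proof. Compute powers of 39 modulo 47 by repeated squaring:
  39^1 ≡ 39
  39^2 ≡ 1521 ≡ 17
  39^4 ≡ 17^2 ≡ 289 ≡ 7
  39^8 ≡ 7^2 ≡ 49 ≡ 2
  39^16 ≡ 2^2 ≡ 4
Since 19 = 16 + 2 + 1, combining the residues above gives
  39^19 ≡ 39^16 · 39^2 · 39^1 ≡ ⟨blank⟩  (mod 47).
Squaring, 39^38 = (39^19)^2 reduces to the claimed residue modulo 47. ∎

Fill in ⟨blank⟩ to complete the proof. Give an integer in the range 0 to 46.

39^16 · 39^2 · 39^1 ≡ 4 · 17 · 39 = 2652.
2652 mod 47 = 20, so 39^19 ≡ 20 (mod 47).

20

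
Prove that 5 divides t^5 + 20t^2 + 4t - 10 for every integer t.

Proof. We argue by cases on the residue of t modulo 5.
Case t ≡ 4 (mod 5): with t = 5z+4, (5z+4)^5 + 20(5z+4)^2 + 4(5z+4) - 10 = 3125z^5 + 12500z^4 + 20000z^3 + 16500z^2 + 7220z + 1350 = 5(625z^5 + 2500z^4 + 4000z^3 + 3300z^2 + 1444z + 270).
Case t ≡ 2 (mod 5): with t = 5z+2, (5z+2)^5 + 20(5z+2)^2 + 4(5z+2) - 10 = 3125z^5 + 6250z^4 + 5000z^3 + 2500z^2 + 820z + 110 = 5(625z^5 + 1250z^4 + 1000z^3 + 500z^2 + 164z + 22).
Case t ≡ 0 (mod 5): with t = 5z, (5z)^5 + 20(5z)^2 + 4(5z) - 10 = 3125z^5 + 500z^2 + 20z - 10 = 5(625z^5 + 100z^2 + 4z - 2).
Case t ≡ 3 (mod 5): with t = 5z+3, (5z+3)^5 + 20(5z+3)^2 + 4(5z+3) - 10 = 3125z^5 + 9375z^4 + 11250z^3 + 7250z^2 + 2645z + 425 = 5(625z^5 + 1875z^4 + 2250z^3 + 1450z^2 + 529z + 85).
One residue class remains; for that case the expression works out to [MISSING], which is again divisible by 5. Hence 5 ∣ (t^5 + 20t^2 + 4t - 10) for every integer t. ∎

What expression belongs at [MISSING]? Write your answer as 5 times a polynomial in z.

5(625z^5 + 625z^4 + 250z^3 + 150z^2 + 49z + 3)

The residues treated are {4, 2, 0, 3}, so the missing case is t ≡ 1 (mod 5); write t = 5z+1.
Then (5z+1)^5 + 20(5z+1)^2 + 4(5z+1) - 10 = 3125z^5 + 3125z^4 + 1250z^3 + 750z^2 + 245z + 15 = 5(625z^5 + 625z^4 + 250z^3 + 150z^2 + 49z + 3).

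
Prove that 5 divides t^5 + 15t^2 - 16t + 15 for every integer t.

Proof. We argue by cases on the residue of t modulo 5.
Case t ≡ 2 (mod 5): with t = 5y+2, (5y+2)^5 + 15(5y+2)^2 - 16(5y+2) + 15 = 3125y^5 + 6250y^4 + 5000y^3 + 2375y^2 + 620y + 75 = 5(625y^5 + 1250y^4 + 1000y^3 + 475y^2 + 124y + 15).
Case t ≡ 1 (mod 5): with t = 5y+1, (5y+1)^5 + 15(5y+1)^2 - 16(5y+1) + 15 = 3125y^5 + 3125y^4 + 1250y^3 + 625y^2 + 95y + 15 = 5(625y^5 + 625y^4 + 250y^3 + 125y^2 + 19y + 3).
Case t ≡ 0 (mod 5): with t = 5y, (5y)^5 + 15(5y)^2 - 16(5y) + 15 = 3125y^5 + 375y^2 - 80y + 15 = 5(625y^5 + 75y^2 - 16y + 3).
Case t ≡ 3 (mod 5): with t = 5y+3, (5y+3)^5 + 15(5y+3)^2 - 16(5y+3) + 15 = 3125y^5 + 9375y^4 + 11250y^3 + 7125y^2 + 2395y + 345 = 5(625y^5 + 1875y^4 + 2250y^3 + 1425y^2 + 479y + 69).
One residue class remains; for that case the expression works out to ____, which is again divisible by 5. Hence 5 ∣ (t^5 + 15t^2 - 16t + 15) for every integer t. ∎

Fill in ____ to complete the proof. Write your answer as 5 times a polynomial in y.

The residues treated are {2, 1, 0, 3}, so the missing case is t ≡ 4 (mod 5); write t = 5y+4.
Then (5y+4)^5 + 15(5y+4)^2 - 16(5y+4) + 15 = 3125y^5 + 12500y^4 + 20000y^3 + 16375y^2 + 6920y + 1215 = 5(625y^5 + 2500y^4 + 4000y^3 + 3275y^2 + 1384y + 243).

5(625y^5 + 2500y^4 + 4000y^3 + 3275y^2 + 1384y + 243)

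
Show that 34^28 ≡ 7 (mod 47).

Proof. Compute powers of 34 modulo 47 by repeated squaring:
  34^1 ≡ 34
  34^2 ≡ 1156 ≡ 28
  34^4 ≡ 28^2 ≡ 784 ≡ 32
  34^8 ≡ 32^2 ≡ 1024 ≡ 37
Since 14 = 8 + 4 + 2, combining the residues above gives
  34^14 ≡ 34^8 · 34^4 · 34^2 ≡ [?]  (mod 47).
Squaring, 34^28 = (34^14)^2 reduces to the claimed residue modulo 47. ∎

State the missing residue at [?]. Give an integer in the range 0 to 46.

17

34^8 · 34^4 · 34^2 ≡ 37 · 32 · 28 = 33152.
33152 mod 47 = 17, so 34^14 ≡ 17 (mod 47).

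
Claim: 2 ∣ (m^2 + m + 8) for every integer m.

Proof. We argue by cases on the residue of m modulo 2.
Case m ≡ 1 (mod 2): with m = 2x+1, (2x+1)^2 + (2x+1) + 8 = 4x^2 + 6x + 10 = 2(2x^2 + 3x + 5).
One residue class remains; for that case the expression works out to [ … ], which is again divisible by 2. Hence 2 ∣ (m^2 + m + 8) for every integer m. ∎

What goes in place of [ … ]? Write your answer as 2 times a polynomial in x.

The residues treated are {1}, so the missing case is m ≡ 0 (mod 2); write m = 2x.
Then (2x)^2 + (2x) + 8 = 4x^2 + 2x + 8 = 2(2x^2 + x + 4).

2(2x^2 + x + 4)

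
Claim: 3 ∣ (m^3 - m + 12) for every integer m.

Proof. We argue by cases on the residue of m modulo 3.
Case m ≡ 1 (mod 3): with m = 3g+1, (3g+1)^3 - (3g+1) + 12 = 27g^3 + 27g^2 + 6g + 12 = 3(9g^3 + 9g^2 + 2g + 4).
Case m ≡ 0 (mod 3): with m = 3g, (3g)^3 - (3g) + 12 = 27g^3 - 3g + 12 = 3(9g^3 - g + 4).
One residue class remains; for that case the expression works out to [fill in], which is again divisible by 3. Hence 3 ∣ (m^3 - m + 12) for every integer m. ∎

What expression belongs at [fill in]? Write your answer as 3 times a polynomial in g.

3(9g^3 + 18g^2 + 11g + 6)

Only m ≡ 2 (mod 3) is unaccounted for. Put m = 3g+2:
(3g+2)^3 - (3g+2) + 12 expands to 27g^3 + 54g^2 + 33g + 18,
and factoring out 3 leaves 3(9g^3 + 18g^2 + 11g + 6).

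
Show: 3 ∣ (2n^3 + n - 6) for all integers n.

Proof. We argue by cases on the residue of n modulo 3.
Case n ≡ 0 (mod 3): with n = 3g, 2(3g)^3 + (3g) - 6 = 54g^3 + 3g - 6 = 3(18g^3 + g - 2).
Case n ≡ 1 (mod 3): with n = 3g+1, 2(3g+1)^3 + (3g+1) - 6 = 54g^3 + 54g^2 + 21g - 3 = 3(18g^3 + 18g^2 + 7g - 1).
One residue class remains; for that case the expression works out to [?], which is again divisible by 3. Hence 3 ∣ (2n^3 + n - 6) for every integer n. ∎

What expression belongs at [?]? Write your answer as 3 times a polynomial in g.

3(18g^3 + 36g^2 + 25g + 4)

Only n ≡ 2 (mod 3) is unaccounted for. Put n = 3g+2:
2(3g+2)^3 + (3g+2) - 6 expands to 54g^3 + 108g^2 + 75g + 12,
and factoring out 3 leaves 3(18g^3 + 36g^2 + 25g + 4).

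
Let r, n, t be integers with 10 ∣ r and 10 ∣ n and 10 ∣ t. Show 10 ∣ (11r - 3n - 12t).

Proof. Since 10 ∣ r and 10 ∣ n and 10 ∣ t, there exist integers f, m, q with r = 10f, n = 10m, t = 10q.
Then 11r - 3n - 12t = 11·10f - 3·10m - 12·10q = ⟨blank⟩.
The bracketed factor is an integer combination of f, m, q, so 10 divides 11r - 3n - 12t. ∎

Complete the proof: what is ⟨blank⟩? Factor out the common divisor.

Pull the common 10 out of every term: 11·10f - 3·10m - 12·10q = 10(11f - 3m - 12q).
11f - 3m - 12q is an integer, which exhibits the divisibility.

10(11f - 3m - 12q)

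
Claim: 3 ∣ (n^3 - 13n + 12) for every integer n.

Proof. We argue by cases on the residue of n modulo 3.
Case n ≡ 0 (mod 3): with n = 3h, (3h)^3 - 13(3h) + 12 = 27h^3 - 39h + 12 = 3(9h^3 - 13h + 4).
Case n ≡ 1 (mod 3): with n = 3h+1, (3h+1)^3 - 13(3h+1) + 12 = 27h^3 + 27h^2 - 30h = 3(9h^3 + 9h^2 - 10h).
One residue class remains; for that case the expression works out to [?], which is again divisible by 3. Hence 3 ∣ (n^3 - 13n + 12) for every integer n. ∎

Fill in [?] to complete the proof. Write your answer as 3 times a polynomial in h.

The residues treated are {0, 1}, so the missing case is n ≡ 2 (mod 3); write n = 3h+2.
Then (3h+2)^3 - 13(3h+2) + 12 = 27h^3 + 54h^2 - 3h - 6 = 3(9h^3 + 18h^2 - h - 2).

3(9h^3 + 18h^2 - h - 2)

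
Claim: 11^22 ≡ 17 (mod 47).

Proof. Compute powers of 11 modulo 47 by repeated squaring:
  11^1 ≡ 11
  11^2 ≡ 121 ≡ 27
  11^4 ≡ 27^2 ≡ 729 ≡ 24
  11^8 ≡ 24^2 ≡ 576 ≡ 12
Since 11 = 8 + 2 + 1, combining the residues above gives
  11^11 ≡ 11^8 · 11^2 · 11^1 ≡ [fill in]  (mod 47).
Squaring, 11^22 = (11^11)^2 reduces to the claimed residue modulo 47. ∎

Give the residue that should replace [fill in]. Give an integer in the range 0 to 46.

Multiply the listed residues: 12 · 27 · 11 = 324 → 3564.
Reducing modulo 47: 3564 = 75·47 + 39, so 11^11 ≡ 39.

39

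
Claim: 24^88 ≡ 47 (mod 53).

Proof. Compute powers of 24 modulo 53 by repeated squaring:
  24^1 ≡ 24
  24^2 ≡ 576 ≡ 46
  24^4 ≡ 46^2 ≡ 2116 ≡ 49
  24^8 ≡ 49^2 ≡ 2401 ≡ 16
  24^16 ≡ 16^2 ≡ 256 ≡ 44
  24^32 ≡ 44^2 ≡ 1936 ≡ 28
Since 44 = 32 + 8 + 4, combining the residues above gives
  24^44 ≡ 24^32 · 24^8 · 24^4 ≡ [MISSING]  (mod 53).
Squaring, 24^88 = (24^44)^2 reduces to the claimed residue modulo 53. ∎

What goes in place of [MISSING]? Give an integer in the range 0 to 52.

10

24^32 · 24^8 · 24^4 ≡ 28 · 16 · 49 = 21952.
21952 mod 53 = 10, so 24^44 ≡ 10 (mod 53).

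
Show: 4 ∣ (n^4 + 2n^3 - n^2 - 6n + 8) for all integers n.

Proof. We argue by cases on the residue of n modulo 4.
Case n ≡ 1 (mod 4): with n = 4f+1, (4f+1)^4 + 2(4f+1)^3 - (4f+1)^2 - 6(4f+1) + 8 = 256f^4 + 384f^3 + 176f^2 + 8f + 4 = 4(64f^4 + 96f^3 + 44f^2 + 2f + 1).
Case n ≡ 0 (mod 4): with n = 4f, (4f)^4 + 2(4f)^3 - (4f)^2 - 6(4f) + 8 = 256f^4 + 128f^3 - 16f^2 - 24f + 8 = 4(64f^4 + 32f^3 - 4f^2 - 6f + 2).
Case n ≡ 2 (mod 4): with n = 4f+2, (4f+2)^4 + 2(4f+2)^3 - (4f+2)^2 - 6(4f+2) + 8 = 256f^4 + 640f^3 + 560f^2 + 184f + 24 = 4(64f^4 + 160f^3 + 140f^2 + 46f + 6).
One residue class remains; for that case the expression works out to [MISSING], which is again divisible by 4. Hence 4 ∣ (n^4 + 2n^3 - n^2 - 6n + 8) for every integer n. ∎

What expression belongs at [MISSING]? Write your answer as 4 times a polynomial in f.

Only n ≡ 3 (mod 4) is unaccounted for. Put n = 4f+3:
(4f+3)^4 + 2(4f+3)^3 - (4f+3)^2 - 6(4f+3) + 8 expands to 256f^4 + 896f^3 + 1136f^2 + 600f + 116,
and factoring out 4 leaves 4(64f^4 + 224f^3 + 284f^2 + 150f + 29).

4(64f^4 + 224f^3 + 284f^2 + 150f + 29)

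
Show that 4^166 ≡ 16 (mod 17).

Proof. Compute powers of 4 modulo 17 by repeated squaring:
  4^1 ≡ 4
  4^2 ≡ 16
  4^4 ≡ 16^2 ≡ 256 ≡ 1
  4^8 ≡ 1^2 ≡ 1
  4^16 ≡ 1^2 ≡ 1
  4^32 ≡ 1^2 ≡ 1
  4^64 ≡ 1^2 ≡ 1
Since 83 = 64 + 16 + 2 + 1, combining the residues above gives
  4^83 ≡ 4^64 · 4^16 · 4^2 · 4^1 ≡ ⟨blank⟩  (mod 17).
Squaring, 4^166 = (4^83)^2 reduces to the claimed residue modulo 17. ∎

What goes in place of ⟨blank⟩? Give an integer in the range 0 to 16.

13

Multiply the listed residues: 1 · 1 · 16 · 4 = 1 → 16 → 64.
Reducing modulo 17: 64 = 3·17 + 13, so 4^83 ≡ 13.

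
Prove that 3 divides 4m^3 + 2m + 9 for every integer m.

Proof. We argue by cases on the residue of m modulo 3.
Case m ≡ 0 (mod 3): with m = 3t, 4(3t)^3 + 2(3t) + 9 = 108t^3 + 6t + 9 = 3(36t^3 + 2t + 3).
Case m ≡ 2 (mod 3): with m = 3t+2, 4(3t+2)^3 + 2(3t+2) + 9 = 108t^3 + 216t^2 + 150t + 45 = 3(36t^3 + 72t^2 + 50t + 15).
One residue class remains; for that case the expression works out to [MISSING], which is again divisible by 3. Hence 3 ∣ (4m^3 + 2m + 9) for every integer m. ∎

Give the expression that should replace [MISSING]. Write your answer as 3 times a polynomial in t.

Only m ≡ 1 (mod 3) is unaccounted for. Put m = 3t+1:
4(3t+1)^3 + 2(3t+1) + 9 expands to 108t^3 + 108t^2 + 42t + 15,
and factoring out 3 leaves 3(36t^3 + 36t^2 + 14t + 5).

3(36t^3 + 36t^2 + 14t + 5)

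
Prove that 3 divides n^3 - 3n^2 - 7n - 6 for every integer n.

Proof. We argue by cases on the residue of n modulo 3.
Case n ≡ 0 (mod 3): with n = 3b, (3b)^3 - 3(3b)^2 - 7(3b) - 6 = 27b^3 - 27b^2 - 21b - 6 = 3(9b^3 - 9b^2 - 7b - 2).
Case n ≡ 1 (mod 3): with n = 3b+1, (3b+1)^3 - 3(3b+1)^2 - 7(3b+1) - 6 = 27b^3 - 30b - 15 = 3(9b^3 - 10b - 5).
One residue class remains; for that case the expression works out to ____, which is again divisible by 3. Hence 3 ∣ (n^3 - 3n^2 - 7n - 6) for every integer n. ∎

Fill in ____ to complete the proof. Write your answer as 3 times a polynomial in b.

3(9b^3 + 9b^2 - 7b - 8)

The residues treated are {0, 1}, so the missing case is n ≡ 2 (mod 3); write n = 3b+2.
Then (3b+2)^3 - 3(3b+2)^2 - 7(3b+2) - 6 = 27b^3 + 27b^2 - 21b - 24 = 3(9b^3 + 9b^2 - 7b - 8).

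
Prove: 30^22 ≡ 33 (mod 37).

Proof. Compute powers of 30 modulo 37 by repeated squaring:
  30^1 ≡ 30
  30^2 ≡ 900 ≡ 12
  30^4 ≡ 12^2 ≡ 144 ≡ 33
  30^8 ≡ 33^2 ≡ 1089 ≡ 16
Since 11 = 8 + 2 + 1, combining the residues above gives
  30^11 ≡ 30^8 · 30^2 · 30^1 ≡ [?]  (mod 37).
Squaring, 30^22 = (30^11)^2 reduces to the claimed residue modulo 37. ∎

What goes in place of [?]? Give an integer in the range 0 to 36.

25

Multiply the listed residues: 16 · 12 · 30 = 192 → 5760.
Reducing modulo 37: 5760 = 155·37 + 25, so 30^11 ≡ 25.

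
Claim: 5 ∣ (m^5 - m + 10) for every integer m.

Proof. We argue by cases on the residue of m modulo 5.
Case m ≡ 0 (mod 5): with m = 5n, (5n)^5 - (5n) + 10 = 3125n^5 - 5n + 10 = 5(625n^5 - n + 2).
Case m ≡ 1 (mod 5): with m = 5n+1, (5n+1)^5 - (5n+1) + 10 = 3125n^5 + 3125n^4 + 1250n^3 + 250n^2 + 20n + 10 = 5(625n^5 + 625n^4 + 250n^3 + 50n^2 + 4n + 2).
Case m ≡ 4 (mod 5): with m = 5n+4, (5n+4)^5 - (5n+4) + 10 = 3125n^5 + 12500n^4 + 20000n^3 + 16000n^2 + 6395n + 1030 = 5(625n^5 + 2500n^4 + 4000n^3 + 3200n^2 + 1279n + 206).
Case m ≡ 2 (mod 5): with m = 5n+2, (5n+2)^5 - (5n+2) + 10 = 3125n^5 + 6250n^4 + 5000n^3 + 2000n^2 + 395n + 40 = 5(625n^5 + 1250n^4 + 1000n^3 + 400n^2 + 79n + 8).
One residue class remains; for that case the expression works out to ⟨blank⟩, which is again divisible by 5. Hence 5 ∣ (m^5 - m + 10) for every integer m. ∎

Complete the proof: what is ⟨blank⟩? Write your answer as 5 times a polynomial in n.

5(625n^5 + 1875n^4 + 2250n^3 + 1350n^2 + 404n + 50)

Only m ≡ 3 (mod 5) is unaccounted for. Put m = 5n+3:
(5n+3)^5 - (5n+3) + 10 expands to 3125n^5 + 9375n^4 + 11250n^3 + 6750n^2 + 2020n + 250,
and factoring out 5 leaves 5(625n^5 + 1875n^4 + 2250n^3 + 1350n^2 + 404n + 50).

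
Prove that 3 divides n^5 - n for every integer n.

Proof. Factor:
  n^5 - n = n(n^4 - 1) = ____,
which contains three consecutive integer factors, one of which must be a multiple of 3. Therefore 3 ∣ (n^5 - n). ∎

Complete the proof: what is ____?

n^4 - 1 = (n^2 - 1)(n^2 + 1), and n^2 - 1 = (n-1)(n+1).
So n(n^4 - 1) = (n - 1)n(n + 1)(n^2 + 1).

(n - 1)n(n + 1)(n^2 + 1)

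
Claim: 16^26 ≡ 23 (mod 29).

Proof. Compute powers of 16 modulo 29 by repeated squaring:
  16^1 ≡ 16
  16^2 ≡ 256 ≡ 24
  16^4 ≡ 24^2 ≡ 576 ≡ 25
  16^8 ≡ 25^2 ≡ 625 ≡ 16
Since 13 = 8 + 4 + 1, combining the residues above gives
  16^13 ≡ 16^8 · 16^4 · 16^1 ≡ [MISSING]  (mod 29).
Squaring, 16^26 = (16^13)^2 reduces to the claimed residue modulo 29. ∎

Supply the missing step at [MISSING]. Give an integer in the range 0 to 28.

20

16^8 · 16^4 · 16^1 ≡ 16 · 25 · 16 = 6400.
6400 mod 29 = 20, so 16^13 ≡ 20 (mod 29).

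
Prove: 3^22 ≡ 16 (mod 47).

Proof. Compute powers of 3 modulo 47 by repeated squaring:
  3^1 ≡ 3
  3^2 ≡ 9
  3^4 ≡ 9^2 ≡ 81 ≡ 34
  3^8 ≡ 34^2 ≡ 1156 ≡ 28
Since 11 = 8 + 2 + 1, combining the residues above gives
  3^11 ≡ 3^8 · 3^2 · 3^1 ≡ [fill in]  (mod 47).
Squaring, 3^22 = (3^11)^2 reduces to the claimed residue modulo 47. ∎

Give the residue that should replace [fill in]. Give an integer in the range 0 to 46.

3^8 · 3^2 · 3^1 ≡ 28 · 9 · 3 = 756.
756 mod 47 = 4, so 3^11 ≡ 4 (mod 47).

4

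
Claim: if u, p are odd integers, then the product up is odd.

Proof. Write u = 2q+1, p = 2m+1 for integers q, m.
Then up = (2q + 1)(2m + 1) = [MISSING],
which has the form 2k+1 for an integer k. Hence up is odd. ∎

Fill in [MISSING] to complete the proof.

Expanding: (2q + 1)(2m + 1) = 4mq + 2m + 2q + 1.
Every term except the constant is even, so this is 2(2mq + m + q) + 1,
and 2mq + m + q ∈ ℤ gives the required form.

2(2mq + m + q) + 1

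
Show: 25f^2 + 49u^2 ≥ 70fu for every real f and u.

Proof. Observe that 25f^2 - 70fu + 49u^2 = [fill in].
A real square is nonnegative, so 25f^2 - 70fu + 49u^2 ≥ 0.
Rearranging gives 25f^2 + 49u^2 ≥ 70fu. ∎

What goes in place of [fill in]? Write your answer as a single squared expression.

(5f - 7u)^2

25f^2 - 70fu + 49u^2 is a perfect-square trinomial: the outer terms are (5f)^2 and (7u)^2, and the cross term is -2·5f·7u.
So 25f^2 - 70fu + 49u^2 = (5f - 7u)^2 ≥ 0.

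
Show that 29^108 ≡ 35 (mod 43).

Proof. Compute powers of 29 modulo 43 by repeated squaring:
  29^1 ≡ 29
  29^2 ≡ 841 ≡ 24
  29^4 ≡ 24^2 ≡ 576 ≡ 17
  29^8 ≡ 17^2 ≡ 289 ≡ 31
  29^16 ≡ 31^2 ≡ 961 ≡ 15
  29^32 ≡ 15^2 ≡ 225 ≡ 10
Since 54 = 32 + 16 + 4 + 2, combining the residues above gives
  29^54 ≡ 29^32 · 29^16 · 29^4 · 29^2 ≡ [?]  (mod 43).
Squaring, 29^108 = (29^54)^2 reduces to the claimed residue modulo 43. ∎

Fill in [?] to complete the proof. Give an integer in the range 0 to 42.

29^32 · 29^16 · 29^4 · 29^2 ≡ 10 · 15 · 17 · 24 = 61200.
61200 mod 43 = 11, so 29^54 ≡ 11 (mod 43).

11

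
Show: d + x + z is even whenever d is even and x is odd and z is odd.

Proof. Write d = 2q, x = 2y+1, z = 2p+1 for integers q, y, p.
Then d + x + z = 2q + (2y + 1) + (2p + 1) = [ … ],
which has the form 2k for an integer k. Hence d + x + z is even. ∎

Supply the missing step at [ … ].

2q + (2y + 1) + (2p + 1) = 2p + 2q + 2y + 2
= 2(p + q + y + 1).
Since p + q + y + 1 is an integer, the sum is of the form 2k for an integer k.

2(p + q + y + 1)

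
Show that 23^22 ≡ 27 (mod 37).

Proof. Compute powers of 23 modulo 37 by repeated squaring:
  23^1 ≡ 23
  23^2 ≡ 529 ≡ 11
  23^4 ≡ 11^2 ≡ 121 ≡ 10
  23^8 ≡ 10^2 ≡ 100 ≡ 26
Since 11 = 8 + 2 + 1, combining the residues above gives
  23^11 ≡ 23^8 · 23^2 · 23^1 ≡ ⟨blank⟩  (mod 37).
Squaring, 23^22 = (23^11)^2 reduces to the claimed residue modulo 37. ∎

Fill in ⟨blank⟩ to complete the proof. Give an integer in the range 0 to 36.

23^8 · 23^2 · 23^1 ≡ 26 · 11 · 23 = 6578.
6578 mod 37 = 29, so 23^11 ≡ 29 (mod 37).

29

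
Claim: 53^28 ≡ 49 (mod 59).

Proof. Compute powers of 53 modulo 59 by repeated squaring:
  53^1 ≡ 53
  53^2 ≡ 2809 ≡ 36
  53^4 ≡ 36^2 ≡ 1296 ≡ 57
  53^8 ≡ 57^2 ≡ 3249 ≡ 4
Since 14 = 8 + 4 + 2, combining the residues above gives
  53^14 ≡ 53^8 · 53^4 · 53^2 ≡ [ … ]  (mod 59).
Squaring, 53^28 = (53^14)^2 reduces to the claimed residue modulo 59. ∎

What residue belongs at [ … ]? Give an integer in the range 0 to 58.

53^8 · 53^4 · 53^2 ≡ 4 · 57 · 36 = 8208.
8208 mod 59 = 7, so 53^14 ≡ 7 (mod 59).

7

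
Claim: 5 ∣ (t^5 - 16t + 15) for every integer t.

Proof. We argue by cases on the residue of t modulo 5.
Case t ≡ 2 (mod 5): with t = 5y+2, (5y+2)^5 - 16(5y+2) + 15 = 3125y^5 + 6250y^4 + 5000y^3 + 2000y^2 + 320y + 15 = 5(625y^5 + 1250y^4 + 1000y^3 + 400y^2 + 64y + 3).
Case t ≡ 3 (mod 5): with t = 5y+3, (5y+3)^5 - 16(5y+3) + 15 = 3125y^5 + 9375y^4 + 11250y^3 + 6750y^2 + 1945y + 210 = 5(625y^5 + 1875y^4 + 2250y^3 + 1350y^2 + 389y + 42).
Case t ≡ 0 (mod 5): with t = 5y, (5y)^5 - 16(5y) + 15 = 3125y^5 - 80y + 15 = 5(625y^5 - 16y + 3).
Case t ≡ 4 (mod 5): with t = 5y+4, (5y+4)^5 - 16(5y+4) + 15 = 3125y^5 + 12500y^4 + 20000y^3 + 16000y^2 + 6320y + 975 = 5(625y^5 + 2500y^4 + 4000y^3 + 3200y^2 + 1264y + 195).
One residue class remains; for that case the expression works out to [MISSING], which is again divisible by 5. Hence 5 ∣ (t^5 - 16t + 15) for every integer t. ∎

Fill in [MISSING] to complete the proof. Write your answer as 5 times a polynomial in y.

Only t ≡ 1 (mod 5) is unaccounted for. Put t = 5y+1:
(5y+1)^5 - 16(5y+1) + 15 expands to 3125y^5 + 3125y^4 + 1250y^3 + 250y^2 - 55y,
and factoring out 5 leaves 5(625y^5 + 625y^4 + 250y^3 + 50y^2 - 11y).

5(625y^5 + 625y^4 + 250y^3 + 50y^2 - 11y)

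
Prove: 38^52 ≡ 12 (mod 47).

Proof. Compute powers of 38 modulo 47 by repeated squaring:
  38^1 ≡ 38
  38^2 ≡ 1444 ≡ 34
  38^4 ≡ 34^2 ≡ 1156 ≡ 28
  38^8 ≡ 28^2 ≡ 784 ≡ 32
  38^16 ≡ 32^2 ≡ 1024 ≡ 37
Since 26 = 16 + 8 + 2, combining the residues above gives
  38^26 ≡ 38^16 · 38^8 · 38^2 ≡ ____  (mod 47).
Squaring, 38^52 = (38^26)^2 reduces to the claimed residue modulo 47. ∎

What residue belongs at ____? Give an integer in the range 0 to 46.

38^16 · 38^8 · 38^2 ≡ 37 · 32 · 34 = 40256.
40256 mod 47 = 24, so 38^26 ≡ 24 (mod 47).

24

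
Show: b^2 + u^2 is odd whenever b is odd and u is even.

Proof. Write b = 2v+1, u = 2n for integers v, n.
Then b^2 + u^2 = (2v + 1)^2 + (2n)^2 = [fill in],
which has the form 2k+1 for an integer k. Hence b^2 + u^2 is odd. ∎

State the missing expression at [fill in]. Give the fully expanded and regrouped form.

2(2n^2 + 2v^2 + 2v) + 1

(2v + 1)^2 + (2n)^2 = 4n^2 + 4v^2 + 4v + 1
= 2(2n^2 + 2v^2 + 2v) + 1.
Since 2n^2 + 2v^2 + 2v is an integer, the sum of squares is of the form 2k+1 for an integer k.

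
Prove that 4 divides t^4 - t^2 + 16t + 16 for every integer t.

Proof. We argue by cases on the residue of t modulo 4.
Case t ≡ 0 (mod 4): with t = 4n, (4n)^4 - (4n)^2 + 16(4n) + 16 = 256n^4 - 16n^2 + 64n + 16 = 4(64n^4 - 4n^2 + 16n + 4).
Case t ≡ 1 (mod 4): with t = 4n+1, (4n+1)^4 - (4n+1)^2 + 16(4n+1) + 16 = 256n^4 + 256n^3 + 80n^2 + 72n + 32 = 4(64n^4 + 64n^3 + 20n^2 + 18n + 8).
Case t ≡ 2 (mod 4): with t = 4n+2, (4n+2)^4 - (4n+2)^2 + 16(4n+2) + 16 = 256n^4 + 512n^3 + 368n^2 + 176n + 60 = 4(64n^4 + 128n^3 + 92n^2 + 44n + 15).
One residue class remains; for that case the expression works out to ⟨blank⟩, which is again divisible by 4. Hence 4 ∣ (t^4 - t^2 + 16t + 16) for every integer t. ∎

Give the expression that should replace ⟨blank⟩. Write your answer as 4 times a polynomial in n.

Only t ≡ 3 (mod 4) is unaccounted for. Put t = 4n+3:
(4n+3)^4 - (4n+3)^2 + 16(4n+3) + 16 expands to 256n^4 + 768n^3 + 848n^2 + 472n + 136,
and factoring out 4 leaves 4(64n^4 + 192n^3 + 212n^2 + 118n + 34).

4(64n^4 + 192n^3 + 212n^2 + 118n + 34)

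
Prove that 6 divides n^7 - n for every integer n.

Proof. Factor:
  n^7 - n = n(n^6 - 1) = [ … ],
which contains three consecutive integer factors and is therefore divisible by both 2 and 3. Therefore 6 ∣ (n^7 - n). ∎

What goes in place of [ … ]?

n^6 - 1 = (n^2 - 1)(n^4 + n^2 + 1), and n^2 - 1 = (n-1)(n+1).
So n(n^6 - 1) = (n - 1)n(n + 1)(n^4 + n^2 + 1).

(n - 1)n(n + 1)(n^4 + n^2 + 1)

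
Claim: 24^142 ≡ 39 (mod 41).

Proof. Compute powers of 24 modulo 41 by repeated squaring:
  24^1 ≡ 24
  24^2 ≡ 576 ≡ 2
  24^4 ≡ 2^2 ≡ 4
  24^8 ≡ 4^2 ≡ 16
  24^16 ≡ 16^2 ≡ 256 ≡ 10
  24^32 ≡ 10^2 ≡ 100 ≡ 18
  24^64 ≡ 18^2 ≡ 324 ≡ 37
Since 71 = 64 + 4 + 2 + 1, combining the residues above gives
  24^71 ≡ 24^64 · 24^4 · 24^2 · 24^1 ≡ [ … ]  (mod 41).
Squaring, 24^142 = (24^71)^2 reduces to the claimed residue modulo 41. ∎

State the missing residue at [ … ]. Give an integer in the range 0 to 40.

11

24^64 · 24^4 · 24^2 · 24^1 ≡ 37 · 4 · 2 · 24 = 7104.
7104 mod 41 = 11, so 24^71 ≡ 11 (mod 41).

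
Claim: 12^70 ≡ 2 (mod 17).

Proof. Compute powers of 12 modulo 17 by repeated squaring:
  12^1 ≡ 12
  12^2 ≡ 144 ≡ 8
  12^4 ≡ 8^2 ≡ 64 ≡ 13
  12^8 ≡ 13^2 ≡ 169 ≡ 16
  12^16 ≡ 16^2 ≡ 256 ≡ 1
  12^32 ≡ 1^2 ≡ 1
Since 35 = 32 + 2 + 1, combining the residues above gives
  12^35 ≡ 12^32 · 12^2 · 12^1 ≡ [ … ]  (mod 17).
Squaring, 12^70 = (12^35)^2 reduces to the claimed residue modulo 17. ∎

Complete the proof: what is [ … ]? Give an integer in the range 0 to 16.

12^32 · 12^2 · 12^1 ≡ 1 · 8 · 12 = 96.
96 mod 17 = 11, so 12^35 ≡ 11 (mod 17).

11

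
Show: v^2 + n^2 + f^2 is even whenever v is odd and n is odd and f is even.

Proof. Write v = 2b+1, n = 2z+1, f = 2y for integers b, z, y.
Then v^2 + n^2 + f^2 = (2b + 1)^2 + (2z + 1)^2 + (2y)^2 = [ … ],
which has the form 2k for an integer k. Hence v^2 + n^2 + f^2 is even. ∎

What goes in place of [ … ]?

(2b + 1)^2 + (2z + 1)^2 + (2y)^2 = 4b^2 + 4b + 4y^2 + 4z^2 + 4z + 2
= 2(2b^2 + 2b + 2y^2 + 2z^2 + 2z + 1).
Since 2b^2 + 2b + 2y^2 + 2z^2 + 2z + 1 is an integer, the sum of squares is of the form 2k for an integer k.

2(2b^2 + 2b + 2y^2 + 2z^2 + 2z + 1)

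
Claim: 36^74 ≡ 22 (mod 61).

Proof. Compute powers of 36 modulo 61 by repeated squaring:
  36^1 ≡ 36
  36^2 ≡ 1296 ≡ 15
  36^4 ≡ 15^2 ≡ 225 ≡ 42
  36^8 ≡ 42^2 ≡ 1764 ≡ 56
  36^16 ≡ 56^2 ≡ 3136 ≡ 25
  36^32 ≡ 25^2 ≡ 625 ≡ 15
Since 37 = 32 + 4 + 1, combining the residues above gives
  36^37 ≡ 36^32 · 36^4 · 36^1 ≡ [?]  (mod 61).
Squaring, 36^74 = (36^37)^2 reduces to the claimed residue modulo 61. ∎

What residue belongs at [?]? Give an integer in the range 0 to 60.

36^32 · 36^4 · 36^1 ≡ 15 · 42 · 36 = 22680.
22680 mod 61 = 49, so 36^37 ≡ 49 (mod 61).

49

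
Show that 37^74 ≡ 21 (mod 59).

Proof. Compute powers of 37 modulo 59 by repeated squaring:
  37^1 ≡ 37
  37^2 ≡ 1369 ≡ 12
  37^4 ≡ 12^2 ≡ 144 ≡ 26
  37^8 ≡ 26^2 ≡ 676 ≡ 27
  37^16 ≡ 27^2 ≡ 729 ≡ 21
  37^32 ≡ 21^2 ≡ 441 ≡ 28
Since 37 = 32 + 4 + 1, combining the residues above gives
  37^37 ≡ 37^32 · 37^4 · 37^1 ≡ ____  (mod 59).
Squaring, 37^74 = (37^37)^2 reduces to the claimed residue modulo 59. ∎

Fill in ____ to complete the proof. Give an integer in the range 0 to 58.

32

Multiply the listed residues: 28 · 26 · 37 = 728 → 26936.
Reducing modulo 59: 26936 = 456·59 + 32, so 37^37 ≡ 32.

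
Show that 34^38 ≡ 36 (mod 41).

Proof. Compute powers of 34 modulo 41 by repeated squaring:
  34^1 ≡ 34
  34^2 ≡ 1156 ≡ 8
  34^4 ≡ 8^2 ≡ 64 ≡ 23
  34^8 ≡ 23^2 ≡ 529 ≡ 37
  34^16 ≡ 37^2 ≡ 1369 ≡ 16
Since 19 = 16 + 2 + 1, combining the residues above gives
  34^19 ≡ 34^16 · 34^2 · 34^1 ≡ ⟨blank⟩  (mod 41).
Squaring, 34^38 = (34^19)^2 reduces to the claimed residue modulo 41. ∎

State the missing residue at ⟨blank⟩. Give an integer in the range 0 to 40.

34^16 · 34^2 · 34^1 ≡ 16 · 8 · 34 = 4352.
4352 mod 41 = 6, so 34^19 ≡ 6 (mod 41).

6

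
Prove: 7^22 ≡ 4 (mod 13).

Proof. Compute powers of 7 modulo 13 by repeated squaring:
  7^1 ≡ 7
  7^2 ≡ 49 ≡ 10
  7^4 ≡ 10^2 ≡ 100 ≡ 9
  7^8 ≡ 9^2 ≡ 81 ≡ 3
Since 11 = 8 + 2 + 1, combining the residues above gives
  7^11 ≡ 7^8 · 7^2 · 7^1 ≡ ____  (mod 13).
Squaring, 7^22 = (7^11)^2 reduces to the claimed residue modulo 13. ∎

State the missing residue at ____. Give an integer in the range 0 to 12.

Multiply the listed residues: 3 · 10 · 7 = 30 → 210.
Reducing modulo 13: 210 = 16·13 + 2, so 7^11 ≡ 2.

2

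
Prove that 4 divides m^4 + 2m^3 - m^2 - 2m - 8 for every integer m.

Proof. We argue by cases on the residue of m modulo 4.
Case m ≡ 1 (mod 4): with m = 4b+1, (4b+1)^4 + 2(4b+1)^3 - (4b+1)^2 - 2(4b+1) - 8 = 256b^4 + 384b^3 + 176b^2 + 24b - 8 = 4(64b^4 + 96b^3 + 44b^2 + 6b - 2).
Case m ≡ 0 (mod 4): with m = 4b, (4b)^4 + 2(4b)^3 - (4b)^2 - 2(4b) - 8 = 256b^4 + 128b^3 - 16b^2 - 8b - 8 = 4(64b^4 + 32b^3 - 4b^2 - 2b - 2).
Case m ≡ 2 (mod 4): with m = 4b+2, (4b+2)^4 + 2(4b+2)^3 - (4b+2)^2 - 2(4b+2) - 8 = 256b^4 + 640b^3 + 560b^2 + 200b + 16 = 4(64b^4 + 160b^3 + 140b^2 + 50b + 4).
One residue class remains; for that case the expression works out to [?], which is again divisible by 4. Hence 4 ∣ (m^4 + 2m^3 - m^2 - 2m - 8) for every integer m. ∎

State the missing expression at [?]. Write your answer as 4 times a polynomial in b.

The residues treated are {1, 0, 2}, so the missing case is m ≡ 3 (mod 4); write m = 4b+3.
Then (4b+3)^4 + 2(4b+3)^3 - (4b+3)^2 - 2(4b+3) - 8 = 256b^4 + 896b^3 + 1136b^2 + 616b + 112 = 4(64b^4 + 224b^3 + 284b^2 + 154b + 28).

4(64b^4 + 224b^3 + 284b^2 + 154b + 28)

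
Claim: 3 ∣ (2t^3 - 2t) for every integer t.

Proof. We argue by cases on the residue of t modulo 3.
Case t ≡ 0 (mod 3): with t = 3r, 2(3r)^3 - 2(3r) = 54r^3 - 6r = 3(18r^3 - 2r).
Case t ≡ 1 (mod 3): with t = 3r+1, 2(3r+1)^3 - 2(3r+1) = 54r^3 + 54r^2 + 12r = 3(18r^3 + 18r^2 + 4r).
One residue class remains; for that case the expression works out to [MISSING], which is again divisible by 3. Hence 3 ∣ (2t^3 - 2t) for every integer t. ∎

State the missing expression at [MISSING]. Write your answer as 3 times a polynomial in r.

The residues treated are {0, 1}, so the missing case is t ≡ 2 (mod 3); write t = 3r+2.
Then 2(3r+2)^3 - 2(3r+2) = 54r^3 + 108r^2 + 66r + 12 = 3(18r^3 + 36r^2 + 22r + 4).

3(18r^3 + 36r^2 + 22r + 4)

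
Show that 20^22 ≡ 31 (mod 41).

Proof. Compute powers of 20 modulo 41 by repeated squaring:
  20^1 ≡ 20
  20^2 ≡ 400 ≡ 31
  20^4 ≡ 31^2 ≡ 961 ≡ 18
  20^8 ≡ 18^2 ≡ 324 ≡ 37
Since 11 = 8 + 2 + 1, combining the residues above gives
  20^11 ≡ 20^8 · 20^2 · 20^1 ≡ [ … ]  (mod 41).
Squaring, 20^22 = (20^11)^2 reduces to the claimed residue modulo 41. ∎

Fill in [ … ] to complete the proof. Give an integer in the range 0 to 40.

21

Multiply the listed residues: 37 · 31 · 20 = 1147 → 22940.
Reducing modulo 41: 22940 = 559·41 + 21, so 20^11 ≡ 21.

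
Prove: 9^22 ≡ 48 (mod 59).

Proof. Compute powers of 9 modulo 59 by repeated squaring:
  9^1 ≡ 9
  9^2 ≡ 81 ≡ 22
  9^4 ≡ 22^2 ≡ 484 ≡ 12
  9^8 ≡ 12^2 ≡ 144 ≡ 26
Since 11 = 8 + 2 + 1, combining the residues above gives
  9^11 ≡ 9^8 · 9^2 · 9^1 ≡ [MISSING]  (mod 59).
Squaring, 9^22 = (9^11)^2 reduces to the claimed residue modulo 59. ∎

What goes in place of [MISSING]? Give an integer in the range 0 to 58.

9^8 · 9^2 · 9^1 ≡ 26 · 22 · 9 = 5148.
5148 mod 59 = 15, so 9^11 ≡ 15 (mod 59).

15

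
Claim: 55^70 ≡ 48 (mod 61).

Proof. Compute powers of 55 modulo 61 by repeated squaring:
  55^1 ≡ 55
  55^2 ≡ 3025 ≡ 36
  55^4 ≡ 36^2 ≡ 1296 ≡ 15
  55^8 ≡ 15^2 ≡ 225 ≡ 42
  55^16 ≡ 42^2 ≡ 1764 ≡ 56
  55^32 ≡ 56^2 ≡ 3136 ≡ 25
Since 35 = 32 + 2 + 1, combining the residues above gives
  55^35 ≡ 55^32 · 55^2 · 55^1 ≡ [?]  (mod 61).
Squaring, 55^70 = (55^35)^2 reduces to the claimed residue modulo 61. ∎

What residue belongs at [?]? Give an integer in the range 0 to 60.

29

55^32 · 55^2 · 55^1 ≡ 25 · 36 · 55 = 49500.
49500 mod 61 = 29, so 55^35 ≡ 29 (mod 61).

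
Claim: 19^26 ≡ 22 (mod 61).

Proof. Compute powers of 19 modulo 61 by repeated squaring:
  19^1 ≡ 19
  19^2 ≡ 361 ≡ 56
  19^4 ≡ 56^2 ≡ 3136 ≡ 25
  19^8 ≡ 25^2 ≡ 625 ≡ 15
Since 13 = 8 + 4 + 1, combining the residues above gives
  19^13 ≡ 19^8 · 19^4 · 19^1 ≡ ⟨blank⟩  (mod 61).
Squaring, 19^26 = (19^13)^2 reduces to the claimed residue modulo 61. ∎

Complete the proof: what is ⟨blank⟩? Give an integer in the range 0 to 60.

49

19^8 · 19^4 · 19^1 ≡ 15 · 25 · 19 = 7125.
7125 mod 61 = 49, so 19^13 ≡ 49 (mod 61).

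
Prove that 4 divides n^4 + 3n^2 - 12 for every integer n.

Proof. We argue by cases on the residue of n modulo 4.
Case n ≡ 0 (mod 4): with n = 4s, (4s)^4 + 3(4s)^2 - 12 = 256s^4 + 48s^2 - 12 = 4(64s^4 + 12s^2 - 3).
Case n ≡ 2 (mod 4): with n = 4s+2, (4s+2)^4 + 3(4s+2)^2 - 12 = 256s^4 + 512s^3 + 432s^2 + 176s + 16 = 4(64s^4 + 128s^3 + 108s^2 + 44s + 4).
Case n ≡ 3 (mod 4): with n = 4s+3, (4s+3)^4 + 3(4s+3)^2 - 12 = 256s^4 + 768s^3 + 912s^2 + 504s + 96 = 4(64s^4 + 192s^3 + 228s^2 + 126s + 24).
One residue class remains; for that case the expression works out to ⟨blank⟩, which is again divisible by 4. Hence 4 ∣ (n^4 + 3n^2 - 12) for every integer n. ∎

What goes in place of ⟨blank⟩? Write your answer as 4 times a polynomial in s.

4(64s^4 + 64s^3 + 36s^2 + 10s - 2)

The residues treated are {0, 2, 3}, so the missing case is n ≡ 1 (mod 4); write n = 4s+1.
Then (4s+1)^4 + 3(4s+1)^2 - 12 = 256s^4 + 256s^3 + 144s^2 + 40s - 8 = 4(64s^4 + 64s^3 + 36s^2 + 10s - 2).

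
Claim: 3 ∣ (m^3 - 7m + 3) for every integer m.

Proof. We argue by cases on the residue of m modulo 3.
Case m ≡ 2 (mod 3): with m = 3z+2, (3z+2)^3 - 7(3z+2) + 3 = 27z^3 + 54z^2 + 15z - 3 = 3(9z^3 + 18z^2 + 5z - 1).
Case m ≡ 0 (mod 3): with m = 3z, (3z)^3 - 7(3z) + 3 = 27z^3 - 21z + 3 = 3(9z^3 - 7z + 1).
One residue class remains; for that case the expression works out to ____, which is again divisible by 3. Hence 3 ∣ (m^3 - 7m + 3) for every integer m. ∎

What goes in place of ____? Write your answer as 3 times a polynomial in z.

Only m ≡ 1 (mod 3) is unaccounted for. Put m = 3z+1:
(3z+1)^3 - 7(3z+1) + 3 expands to 27z^3 + 27z^2 - 12z - 3,
and factoring out 3 leaves 3(9z^3 + 9z^2 - 4z - 1).

3(9z^3 + 9z^2 - 4z - 1)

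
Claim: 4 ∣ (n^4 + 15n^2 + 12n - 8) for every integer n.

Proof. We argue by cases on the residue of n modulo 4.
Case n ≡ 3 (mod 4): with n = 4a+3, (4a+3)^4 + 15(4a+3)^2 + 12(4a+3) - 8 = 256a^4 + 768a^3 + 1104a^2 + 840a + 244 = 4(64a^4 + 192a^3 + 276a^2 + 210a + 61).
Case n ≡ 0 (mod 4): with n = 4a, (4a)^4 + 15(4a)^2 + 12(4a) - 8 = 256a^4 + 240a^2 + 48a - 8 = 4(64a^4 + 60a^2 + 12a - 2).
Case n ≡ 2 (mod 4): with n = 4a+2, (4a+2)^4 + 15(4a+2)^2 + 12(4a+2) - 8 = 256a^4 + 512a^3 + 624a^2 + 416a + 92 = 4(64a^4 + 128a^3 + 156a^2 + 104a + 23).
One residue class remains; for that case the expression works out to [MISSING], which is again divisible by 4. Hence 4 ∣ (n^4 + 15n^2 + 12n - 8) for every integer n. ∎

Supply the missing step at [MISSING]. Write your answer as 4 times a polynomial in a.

Only n ≡ 1 (mod 4) is unaccounted for. Put n = 4a+1:
(4a+1)^4 + 15(4a+1)^2 + 12(4a+1) - 8 expands to 256a^4 + 256a^3 + 336a^2 + 184a + 20,
and factoring out 4 leaves 4(64a^4 + 64a^3 + 84a^2 + 46a + 5).

4(64a^4 + 64a^3 + 84a^2 + 46a + 5)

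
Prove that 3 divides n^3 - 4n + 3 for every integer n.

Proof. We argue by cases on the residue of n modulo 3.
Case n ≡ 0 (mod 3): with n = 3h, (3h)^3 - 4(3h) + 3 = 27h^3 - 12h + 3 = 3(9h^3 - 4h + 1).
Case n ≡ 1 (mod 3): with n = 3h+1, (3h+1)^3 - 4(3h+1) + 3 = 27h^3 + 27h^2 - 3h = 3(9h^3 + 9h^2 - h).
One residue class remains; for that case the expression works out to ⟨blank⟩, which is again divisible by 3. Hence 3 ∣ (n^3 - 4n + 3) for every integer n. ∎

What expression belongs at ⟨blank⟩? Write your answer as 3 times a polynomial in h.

The residues treated are {0, 1}, so the missing case is n ≡ 2 (mod 3); write n = 3h+2.
Then (3h+2)^3 - 4(3h+2) + 3 = 27h^3 + 54h^2 + 24h + 3 = 3(9h^3 + 18h^2 + 8h + 1).

3(9h^3 + 18h^2 + 8h + 1)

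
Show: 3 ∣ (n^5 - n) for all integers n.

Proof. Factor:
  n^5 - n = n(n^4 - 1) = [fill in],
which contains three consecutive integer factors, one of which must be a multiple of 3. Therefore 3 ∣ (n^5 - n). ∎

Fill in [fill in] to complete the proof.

(n - 1)n(n + 1)(n^2 + 1)

n^4 - 1 = (n^2 - 1)(n^2 + 1), and n^2 - 1 = (n-1)(n+1).
So n(n^4 - 1) = (n - 1)n(n + 1)(n^2 + 1).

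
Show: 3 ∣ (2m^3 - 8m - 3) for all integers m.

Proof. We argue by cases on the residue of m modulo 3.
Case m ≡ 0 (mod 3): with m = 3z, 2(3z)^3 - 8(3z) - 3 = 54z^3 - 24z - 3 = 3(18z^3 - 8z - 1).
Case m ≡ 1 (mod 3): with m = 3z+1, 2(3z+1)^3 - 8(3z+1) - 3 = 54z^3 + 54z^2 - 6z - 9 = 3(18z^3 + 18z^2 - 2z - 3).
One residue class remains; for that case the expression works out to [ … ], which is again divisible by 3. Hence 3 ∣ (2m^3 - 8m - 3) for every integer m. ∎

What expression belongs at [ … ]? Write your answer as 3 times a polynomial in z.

3(18z^3 + 36z^2 + 16z - 1)

Only m ≡ 2 (mod 3) is unaccounted for. Put m = 3z+2:
2(3z+2)^3 - 8(3z+2) - 3 expands to 54z^3 + 108z^2 + 48z - 3,
and factoring out 3 leaves 3(18z^3 + 36z^2 + 16z - 1).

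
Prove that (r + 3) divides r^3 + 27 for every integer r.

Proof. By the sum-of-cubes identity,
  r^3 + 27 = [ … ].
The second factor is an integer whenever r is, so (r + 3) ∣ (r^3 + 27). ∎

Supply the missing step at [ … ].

Polynomial division of r^3 + 27 by r + 3 leaves remainder 0 and quotient r^2 - 3r + 9.
Hence r^3 + 27 = (r + 3)(r^2 - 3r + 9).

(r + 3)(r^2 - 3r + 9)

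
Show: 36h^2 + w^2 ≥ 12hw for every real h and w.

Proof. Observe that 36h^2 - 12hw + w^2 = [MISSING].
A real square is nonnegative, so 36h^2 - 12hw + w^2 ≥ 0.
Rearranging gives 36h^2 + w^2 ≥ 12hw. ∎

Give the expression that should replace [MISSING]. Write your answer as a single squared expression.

(6h - w)^2

36h^2 - 12hw + w^2 is a perfect-square trinomial: the outer terms are (6h)^2 and (w)^2, and the cross term is -2·6h·w.
So 36h^2 - 12hw + w^2 = (6h - w)^2 ≥ 0.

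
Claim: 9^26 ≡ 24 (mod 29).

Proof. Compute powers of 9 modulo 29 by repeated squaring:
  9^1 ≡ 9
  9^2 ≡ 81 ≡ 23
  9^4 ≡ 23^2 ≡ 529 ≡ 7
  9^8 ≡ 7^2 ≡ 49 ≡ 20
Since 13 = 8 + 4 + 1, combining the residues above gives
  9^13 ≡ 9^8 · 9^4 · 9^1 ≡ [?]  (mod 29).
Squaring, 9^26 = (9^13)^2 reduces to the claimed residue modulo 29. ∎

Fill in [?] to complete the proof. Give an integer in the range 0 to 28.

13

9^8 · 9^4 · 9^1 ≡ 20 · 7 · 9 = 1260.
1260 mod 29 = 13, so 9^13 ≡ 13 (mod 29).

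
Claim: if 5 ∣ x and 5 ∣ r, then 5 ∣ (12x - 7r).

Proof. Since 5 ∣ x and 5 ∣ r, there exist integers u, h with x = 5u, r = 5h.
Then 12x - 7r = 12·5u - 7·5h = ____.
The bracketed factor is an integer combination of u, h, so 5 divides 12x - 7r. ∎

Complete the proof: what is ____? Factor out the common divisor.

5(-7h + 12u)

Each term has a factor of 5: 12·5u - 7·5h = 5·(-7h + 12u).
Since -7h + 12u is an integer, 5 ∣ (12x - 7r).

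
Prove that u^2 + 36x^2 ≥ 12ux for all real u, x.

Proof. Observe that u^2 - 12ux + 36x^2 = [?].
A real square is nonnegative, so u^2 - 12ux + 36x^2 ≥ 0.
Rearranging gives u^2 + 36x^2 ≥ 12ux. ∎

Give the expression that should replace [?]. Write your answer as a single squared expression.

u^2 - 12ux + 36x^2 is a perfect-square trinomial: the outer terms are (u)^2 and (6x)^2, and the cross term is -2·u·6x.
So u^2 - 12ux + 36x^2 = (u - 6x)^2 ≥ 0.

(u - 6x)^2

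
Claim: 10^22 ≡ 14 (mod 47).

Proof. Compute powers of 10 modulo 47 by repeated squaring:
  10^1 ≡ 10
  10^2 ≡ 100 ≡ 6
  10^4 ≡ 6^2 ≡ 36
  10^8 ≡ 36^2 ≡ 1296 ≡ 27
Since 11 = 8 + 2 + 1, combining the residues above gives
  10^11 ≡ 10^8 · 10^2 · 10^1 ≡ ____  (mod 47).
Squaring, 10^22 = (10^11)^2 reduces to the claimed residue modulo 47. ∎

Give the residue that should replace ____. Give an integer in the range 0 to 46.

22

Multiply the listed residues: 27 · 6 · 10 = 162 → 1620.
Reducing modulo 47: 1620 = 34·47 + 22, so 10^11 ≡ 22.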